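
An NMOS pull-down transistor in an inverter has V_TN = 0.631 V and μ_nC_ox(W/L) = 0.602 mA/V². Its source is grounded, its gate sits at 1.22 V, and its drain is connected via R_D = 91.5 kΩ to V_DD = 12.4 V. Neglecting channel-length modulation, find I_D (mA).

V_GS = V_G = 1.22 V, so V_ov = 1.22 − 0.631 = 0.589 V.
Assume saturation: I_D = ½ k_n V_ov² = 0.5 × 0.602 × 0.589² = 0.104 mA, giving V_DS = V_DD − I_D R_D = 12.4 − 0.104 × 91.5 = 2.85 V.
V_DS = 2.85 V ≥ V_ov = 0.589 V, confirming saturation.

I_D = 0.104 mA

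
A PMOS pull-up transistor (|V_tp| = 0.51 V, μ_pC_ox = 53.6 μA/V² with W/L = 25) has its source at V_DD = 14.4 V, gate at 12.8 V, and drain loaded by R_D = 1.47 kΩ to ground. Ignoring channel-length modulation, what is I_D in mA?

I_D = 0.796 mA

V_SG = V_DD − V_G = 14.4 − 12.8 = 1.6 V, so V_ov = 1.6 − 0.51 = 1.09 V.
k_p = μ_pC_ox · (W/L) = 1.34 mA/V².
Assume saturation: I_D = ½ k_p V_ov² = 0.5 × 1.34 × 1.09² = 0.796 mA, giving V_SD = V_DD − I_D R_D = 14.4 − 0.796 × 1.47 = 13.2 V.
V_SD = 13.2 V ≥ V_ov = 1.09 V, confirming saturation.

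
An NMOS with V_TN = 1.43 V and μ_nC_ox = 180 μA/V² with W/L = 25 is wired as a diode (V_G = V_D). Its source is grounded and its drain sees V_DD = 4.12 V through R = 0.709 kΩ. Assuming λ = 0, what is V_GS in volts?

With gate tied to drain, V_GS = V_DS ≥ V_GS − V_TN, so the device is in saturation.
k_n = μ_nC_ox · (W/L) = 4.5 mA/V².
KCL at the drain: ½ k_n (V_GS − V_TN)² = (V_DD − V_GS)/R.
Let x = V_GS − 1.43. Then 1.6 x² + x − 2.69 = 0, giving x = 1.02 V (positive root), so V_GS = 2.45 V.
I_D = (V_DD − V_GS)/R = (4.12 − 2.45) / 0.709 = 2.35 mA.

V_GS = 2.45 V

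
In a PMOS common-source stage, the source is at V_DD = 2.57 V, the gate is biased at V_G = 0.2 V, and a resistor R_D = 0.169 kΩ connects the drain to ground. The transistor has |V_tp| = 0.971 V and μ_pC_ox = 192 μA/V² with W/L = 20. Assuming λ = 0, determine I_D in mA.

I_D = 3.76 mA

V_SG = V_DD − V_G = 2.57 − 0.2 = 2.37 V, so V_ov = 2.37 − 0.971 = 1.4 V.
k_p = μ_pC_ox · (W/L) = 3.84 mA/V².
Assume saturation: I_D = ½ k_p V_ov² = 0.5 × 3.84 × 1.4² = 3.76 mA, giving V_SD = V_DD − I_D R_D = 2.57 − 3.76 × 0.169 = 1.93 V.
V_SD = 1.93 V ≥ V_ov = 1.4 V, confirming saturation.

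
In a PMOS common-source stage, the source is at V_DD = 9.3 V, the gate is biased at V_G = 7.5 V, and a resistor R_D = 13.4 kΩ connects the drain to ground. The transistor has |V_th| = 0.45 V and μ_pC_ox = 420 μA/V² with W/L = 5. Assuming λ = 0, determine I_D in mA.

I_D = 0.674 mA

V_SG = V_DD − V_G = 9.3 − 7.5 = 1.8 V, so V_ov = 1.8 − 0.45 = 1.35 V.
k_p = μ_pC_ox · (W/L) = 2.1 mA/V².
Assume saturation: I_D = ½ k_p V_ov² = 0.5 × 2.1 × 1.35² = 1.91 mA, giving V_SD = V_DD − I_D R_D = 9.3 − 1.91 × 13.4 = -16.3 V.
But -16.3 V < V_ov = 1.35 V, so the device is actually in triode.
In triode I_D = k_p[V_ov V_SD − ½ V_SD²] and I_D = (V_DD − V_SD)/R_D. Equating: 14.1 V_SD² − 38.99 V_SD + 9.3 = 0, giving V_SD = 0.264 V (the root below V_ov).
I_D = (9.3 − 0.264) / 13.4 = 0.674 mA.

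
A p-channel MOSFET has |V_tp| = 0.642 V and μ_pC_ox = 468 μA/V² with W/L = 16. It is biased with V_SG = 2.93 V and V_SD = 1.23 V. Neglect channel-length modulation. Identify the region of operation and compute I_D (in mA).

k_p = μ_pC_ox · (W/L) = 7.488 mA/V².
V_ov = V_SG − |V_tp| = 2.93 − 0.642 = 2.29 V.
Since V_SD = 1.23 V < V_ov = 2.29 V, the device is in the triode region.
I_D = k_p [V_ov · V_SD − ½ V_SD²] = 7.488 × [2.29 × 1.23 − 0.5 × 1.23²] = 15.4 mA.

Triode; I_D = 15.4 mA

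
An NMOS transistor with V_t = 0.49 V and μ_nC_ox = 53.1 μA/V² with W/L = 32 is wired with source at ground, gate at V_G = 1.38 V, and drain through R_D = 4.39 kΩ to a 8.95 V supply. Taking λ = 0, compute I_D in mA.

V_GS = V_G = 1.38 V, so V_ov = 1.38 − 0.49 = 0.89 V.
k_n = μ_nC_ox · (W/L) = 1.699 mA/V².
Assume saturation: I_D = ½ k_n V_ov² = 0.5 × 1.699 × 0.89² = 0.673 mA, giving V_DS = V_DD − I_D R_D = 8.95 − 0.673 × 4.39 = 6 V.
V_DS = 6 V ≥ V_ov = 0.89 V, confirming saturation.

I_D = 0.673 mA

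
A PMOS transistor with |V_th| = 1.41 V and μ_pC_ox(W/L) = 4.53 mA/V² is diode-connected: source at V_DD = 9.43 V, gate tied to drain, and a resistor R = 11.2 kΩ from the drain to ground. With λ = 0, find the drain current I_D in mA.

With gate tied to drain, V_SG = V_SD ≥ V_SG − |V_th|, so the device is in saturation.
KCL at the drain: ½ k_p (V_SG − |V_th|)² = (V_DD − V_SG)/R.
Let x = V_SG − 1.41. Then 25.4 x² + x − 8.02 = 0, giving x = 0.543 V (positive root), so V_SG = 1.95 V.
I_D = (V_DD − V_SG)/R = (9.43 − 1.95) / 11.2 = 0.668 mA.

I_D = 0.668 mA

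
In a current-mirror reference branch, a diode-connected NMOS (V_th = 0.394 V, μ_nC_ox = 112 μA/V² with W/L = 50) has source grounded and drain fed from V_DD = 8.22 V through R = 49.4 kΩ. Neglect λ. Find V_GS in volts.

With gate tied to drain, V_GS = V_DS ≥ V_GS − V_th, so the device is in saturation.
k_n = μ_nC_ox · (W/L) = 5.6 mA/V².
KCL at the drain: ½ k_n (V_GS − V_th)² = (V_DD − V_GS)/R.
Let x = V_GS − 0.394. Then 138 x² + x − 7.826 = 0, giving x = 0.234 V (positive root), so V_GS = 0.628 V.
I_D = (V_DD − V_GS)/R = (8.22 − 0.628) / 49.4 = 0.154 mA.

V_GS = 0.628 V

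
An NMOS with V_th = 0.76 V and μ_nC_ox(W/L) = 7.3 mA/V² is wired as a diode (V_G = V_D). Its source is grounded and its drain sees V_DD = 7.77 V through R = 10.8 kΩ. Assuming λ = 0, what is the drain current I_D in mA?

I_D = 0.611 mA

With gate tied to drain, V_GS = V_DS ≥ V_GS − V_th, so the device is in saturation.
KCL at the drain: ½ k_n (V_GS − V_th)² = (V_DD − V_GS)/R.
Let x = V_GS − 0.76. Then 39.4 x² + x − 7.01 = 0, giving x = 0.409 V (positive root), so V_GS = 1.17 V.
I_D = (V_DD − V_GS)/R = (7.77 − 1.17) / 10.8 = 0.611 mA.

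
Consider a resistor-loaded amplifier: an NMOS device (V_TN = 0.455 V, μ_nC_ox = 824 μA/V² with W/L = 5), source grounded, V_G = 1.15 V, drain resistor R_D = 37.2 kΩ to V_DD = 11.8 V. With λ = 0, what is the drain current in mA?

V_GS = V_G = 1.15 V, so V_ov = 1.15 − 0.455 = 0.695 V.
k_n = μ_nC_ox · (W/L) = 4.12 mA/V².
Assume saturation: I_D = ½ k_n V_ov² = 0.5 × 4.12 × 0.695² = 0.995 mA, giving V_DS = V_DD − I_D R_D = 11.8 − 0.995 × 37.2 = -25.2 V.
But -25.2 V < V_ov = 0.695 V, so the device is actually in triode.
In triode I_D = k_n[V_ov V_DS − ½ V_DS²] and I_D = (V_DD − V_DS)/R_D. Equating: 76.6 V_DS² − 107.5 V_DS + 11.8 = 0, giving V_DS = 0.12 V (the root below V_ov).
I_D = (11.8 − 0.12) / 37.2 = 0.314 mA.

I_D = 0.314 mA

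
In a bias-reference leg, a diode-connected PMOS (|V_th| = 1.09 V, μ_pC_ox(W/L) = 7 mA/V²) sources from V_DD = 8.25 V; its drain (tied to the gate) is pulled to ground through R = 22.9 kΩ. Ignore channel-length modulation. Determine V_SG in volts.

With gate tied to drain, V_SG = V_SD ≥ V_SG − |V_th|, so the device is in saturation.
KCL at the drain: ½ k_p (V_SG − |V_th|)² = (V_DD − V_SG)/R.
Let x = V_SG − 1.09. Then 80.1 x² + x − 7.16 = 0, giving x = 0.293 V (positive root), so V_SG = 1.38 V.
I_D = (V_DD − V_SG)/R = (8.25 − 1.38) / 22.9 = 0.3 mA.

V_SG = 1.38 V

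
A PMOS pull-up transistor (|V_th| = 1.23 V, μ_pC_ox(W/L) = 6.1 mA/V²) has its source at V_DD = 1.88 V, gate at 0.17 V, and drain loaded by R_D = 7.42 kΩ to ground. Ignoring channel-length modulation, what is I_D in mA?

I_D = 0.241 mA

V_SG = V_DD − V_G = 1.88 − 0.17 = 1.71 V, so V_ov = 1.71 − 1.23 = 0.48 V.
Assume saturation: I_D = ½ k_p V_ov² = 0.5 × 6.1 × 0.48² = 0.703 mA, giving V_SD = V_DD − I_D R_D = 1.88 − 0.703 × 7.42 = -3.33 V.
But -3.33 V < V_ov = 0.48 V, so the device is actually in triode.
In triode I_D = k_p[V_ov V_SD − ½ V_SD²] and I_D = (V_DD − V_SD)/R_D. Equating: 22.6 V_SD² − 22.73 V_SD + 1.88 = 0, giving V_SD = 0.091 V (the root below V_ov).
I_D = (1.88 − 0.091) / 7.42 = 0.241 mA.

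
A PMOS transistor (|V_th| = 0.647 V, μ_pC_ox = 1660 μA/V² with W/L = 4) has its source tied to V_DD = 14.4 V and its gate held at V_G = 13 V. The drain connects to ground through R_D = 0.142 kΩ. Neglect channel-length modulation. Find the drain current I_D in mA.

V_SG = V_DD − V_G = 14.4 − 13 = 1.4 V, so V_ov = 1.4 − 0.647 = 0.753 V.
k_p = μ_pC_ox · (W/L) = 6.64 mA/V².
Assume saturation: I_D = ½ k_p V_ov² = 0.5 × 6.64 × 0.753² = 1.88 mA, giving V_SD = V_DD − I_D R_D = 14.4 − 1.88 × 0.142 = 14.1 V.
V_SD = 14.1 V ≥ V_ov = 0.753 V, confirming saturation.

I_D = 1.88 mA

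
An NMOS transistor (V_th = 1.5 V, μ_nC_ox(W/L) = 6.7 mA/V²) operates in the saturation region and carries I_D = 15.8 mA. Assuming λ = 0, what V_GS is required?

V_GS = 3.67 V

In saturation I_D = ½ k_n (V_GS − V_th)², so V_GS − V_th = √(2 I_D / k_n) = √(2 × 15.8 / 6.7) = 2.17 V.
V_GS = 1.5 + 2.17 = 3.67 V.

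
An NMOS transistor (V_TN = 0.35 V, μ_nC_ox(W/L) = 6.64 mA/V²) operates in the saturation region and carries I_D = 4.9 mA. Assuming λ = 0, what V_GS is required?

In saturation I_D = ½ k_n (V_GS − V_TN)², so V_GS − V_TN = √(2 I_D / k_n) = √(2 × 4.9 / 6.64) = 1.21 V.
V_GS = 0.35 + 1.21 = 1.56 V.

V_GS = 1.56 V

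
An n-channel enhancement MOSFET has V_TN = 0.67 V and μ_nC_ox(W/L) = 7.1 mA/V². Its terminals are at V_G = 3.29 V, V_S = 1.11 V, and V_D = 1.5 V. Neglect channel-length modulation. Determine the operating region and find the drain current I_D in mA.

V_GS = V_G − V_S = 3.29 − 1.11 = 2.18 V; V_DS = V_D − V_S = 1.5 − 1.11 = 0.39 V.
V_ov = V_GS − V_TN = 2.18 − 0.67 = 1.51 V.
Since V_DS = 0.39 V < V_ov = 1.51 V, the device is in the triode region.
I_D = k_n [V_ov · V_DS − ½ V_DS²] = 7.1 × [1.51 × 0.39 − 0.5 × 0.39²] = 3.64 mA.

Triode; I_D = 3.64 mA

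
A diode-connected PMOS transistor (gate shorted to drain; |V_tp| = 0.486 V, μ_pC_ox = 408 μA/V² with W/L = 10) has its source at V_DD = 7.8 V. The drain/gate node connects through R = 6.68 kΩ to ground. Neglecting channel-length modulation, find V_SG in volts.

V_SG = 1.18 V

With gate tied to drain, V_SG = V_SD ≥ V_SG − |V_tp|, so the device is in saturation.
k_p = μ_pC_ox · (W/L) = 4.08 mA/V².
KCL at the drain: ½ k_p (V_SG − |V_tp|)² = (V_DD − V_SG)/R.
Let x = V_SG − 0.486. Then 13.6 x² + x − 7.314 = 0, giving x = 0.697 V (positive root), so V_SG = 1.18 V.
I_D = (V_DD − V_SG)/R = (7.8 − 1.18) / 6.68 = 0.991 mA.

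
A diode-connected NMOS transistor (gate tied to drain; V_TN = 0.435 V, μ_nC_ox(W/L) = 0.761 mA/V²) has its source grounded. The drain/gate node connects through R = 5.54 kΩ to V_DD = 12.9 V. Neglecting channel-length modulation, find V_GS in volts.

With gate tied to drain, V_GS = V_DS ≥ V_GS − V_TN, so the device is in saturation.
KCL at the drain: ½ k_n (V_GS − V_TN)² = (V_DD − V_GS)/R.
Let x = V_GS − 0.435. Then 2.11 x² + x − 12.46 = 0, giving x = 2.21 V (positive root), so V_GS = 2.64 V.
I_D = (V_DD − V_GS)/R = (12.9 − 2.64) / 5.54 = 1.85 mA.

V_GS = 2.64 V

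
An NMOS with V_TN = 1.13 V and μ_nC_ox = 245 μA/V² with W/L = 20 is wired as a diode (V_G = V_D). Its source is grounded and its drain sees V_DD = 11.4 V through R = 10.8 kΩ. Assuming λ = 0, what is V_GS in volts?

V_GS = 1.73 V

With gate tied to drain, V_GS = V_DS ≥ V_GS − V_TN, so the device is in saturation.
k_n = μ_nC_ox · (W/L) = 4.9 mA/V².
KCL at the drain: ½ k_n (V_GS − V_TN)² = (V_DD − V_GS)/R.
Let x = V_GS − 1.13. Then 26.5 x² + x − 10.27 = 0, giving x = 0.604 V (positive root), so V_GS = 1.73 V.
I_D = (V_DD − V_GS)/R = (11.4 − 1.73) / 10.8 = 0.895 mA.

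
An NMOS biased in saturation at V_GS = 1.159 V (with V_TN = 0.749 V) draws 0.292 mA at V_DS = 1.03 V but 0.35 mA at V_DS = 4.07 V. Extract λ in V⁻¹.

λ = 0.0701 V⁻¹

With V_GS fixed, I_D ∝ (1 + λ V_DS) in saturation, so I_D2/I_D1 = (1 + λ V_DS2)/(1 + λ V_DS1).
0.35/0.292 = 1.199 = (1 + 4.07 λ)/(1 + 1.03 λ).
Solving: λ (I_D1 V_DS2 − I_D2 V_DS1) = I_D2 − I_D1, so λ = (0.35 − 0.292) / (0.292 × 4.07 − 0.35 × 1.03) = 0.058 / 0.828 = 0.0701 V⁻¹.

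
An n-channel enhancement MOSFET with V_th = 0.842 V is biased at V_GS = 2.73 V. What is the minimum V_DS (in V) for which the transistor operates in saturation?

V_DS,sat = 1.89 V

The boundary between triode and saturation is V_DS = V_GS − V_th = V_ov.
V_ov = 2.73 − 0.842 = 1.89 V.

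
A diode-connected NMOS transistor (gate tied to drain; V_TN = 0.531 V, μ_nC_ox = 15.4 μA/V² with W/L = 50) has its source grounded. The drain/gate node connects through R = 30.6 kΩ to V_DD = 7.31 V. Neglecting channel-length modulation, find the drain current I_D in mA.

With gate tied to drain, V_GS = V_DS ≥ V_GS − V_TN, so the device is in saturation.
k_n = μ_nC_ox · (W/L) = 0.77 mA/V².
KCL at the drain: ½ k_n (V_GS − V_TN)² = (V_DD − V_GS)/R.
Let x = V_GS − 0.531. Then 11.8 x² + x − 6.779 = 0, giving x = 0.717 V (positive root), so V_GS = 1.25 V.
I_D = (V_DD − V_GS)/R = (7.31 − 1.25) / 30.6 = 0.198 mA.

I_D = 0.198 mA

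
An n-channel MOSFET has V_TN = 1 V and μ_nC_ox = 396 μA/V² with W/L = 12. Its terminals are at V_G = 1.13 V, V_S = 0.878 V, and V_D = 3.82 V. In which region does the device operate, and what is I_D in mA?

Cutoff; I_D = 0 mA

V_GS = V_G − V_S = 1.13 − 0.878 = 0.252 V; V_DS = V_D − V_S = 3.82 − 0.878 = 2.94 V.
V_GS = 0.252 V < V_TN = 1 V, so the transistor is in cutoff.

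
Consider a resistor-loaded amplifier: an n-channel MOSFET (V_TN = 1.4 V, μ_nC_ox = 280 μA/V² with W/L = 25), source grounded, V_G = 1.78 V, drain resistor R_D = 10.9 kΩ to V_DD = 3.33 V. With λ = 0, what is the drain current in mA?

I_D = 0.293 mA

V_GS = V_G = 1.78 V, so V_ov = 1.78 − 1.4 = 0.38 V.
k_n = μ_nC_ox · (W/L) = 7 mA/V².
Assume saturation: I_D = ½ k_n V_ov² = 0.5 × 7 × 0.38² = 0.505 mA, giving V_DS = V_DD − I_D R_D = 3.33 − 0.505 × 10.9 = -2.18 V.
But -2.18 V < V_ov = 0.38 V, so the device is actually in triode.
In triode I_D = k_n[V_ov V_DS − ½ V_DS²] and I_D = (V_DD − V_DS)/R_D. Equating: 38.1 V_DS² − 29.99 V_DS + 3.33 = 0, giving V_DS = 0.134 V (the root below V_ov).
I_D = (3.33 − 0.134) / 10.9 = 0.293 mA.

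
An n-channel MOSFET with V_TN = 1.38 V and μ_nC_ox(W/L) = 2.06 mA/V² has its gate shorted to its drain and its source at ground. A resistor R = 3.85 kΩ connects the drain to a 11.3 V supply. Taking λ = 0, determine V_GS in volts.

With gate tied to drain, V_GS = V_DS ≥ V_GS − V_TN, so the device is in saturation.
KCL at the drain: ½ k_n (V_GS − V_TN)² = (V_DD − V_GS)/R.
Let x = V_GS − 1.38. Then 3.97 x² + x − 9.92 = 0, giving x = 1.46 V (positive root), so V_GS = 2.84 V.
I_D = (V_DD − V_GS)/R = (11.3 − 2.84) / 3.85 = 2.2 mA.

V_GS = 2.84 V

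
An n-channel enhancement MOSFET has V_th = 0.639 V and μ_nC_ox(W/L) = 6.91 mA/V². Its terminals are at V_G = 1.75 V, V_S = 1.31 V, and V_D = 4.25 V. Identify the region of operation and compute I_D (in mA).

V_GS = V_G − V_S = 1.75 − 1.31 = 0.44 V; V_DS = V_D − V_S = 4.25 − 1.31 = 2.94 V.
V_GS = 0.44 V < V_th = 0.639 V, so the transistor is in cutoff.

Cutoff; I_D = 0 mA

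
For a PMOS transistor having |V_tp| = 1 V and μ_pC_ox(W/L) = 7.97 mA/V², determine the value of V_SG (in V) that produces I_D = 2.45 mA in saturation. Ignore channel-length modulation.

In saturation I_D = ½ k_p (V_SG − |V_tp|)², so V_SG − |V_tp| = √(2 I_D / k_p) = √(2 × 2.45 / 7.97) = 0.784 V.
V_SG = 1 + 0.784 = 1.78 V.

V_SG = 1.78 V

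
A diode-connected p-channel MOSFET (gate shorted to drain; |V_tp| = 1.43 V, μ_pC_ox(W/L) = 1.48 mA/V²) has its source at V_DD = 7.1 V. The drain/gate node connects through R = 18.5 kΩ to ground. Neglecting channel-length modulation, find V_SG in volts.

V_SG = 2.04 V

With gate tied to drain, V_SG = V_SD ≥ V_SG − |V_tp|, so the device is in saturation.
KCL at the drain: ½ k_p (V_SG − |V_tp|)² = (V_DD − V_SG)/R.
Let x = V_SG − 1.43. Then 13.7 x² + x − 5.67 = 0, giving x = 0.608 V (positive root), so V_SG = 2.04 V.
I_D = (V_DD − V_SG)/R = (7.1 − 2.04) / 18.5 = 0.274 mA.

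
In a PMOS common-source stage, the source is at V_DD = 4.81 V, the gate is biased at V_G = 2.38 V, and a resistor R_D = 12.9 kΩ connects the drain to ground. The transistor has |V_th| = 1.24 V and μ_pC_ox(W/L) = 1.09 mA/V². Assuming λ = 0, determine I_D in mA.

I_D = 0.349 mA

V_SG = V_DD − V_G = 4.81 − 2.38 = 2.43 V, so V_ov = 2.43 − 1.24 = 1.19 V.
Assume saturation: I_D = ½ k_p V_ov² = 0.5 × 1.09 × 1.19² = 0.772 mA, giving V_SD = V_DD − I_D R_D = 4.81 − 0.772 × 12.9 = -5.15 V.
But -5.15 V < V_ov = 1.19 V, so the device is actually in triode.
In triode I_D = k_p[V_ov V_SD − ½ V_SD²] and I_D = (V_DD − V_SD)/R_D. Equating: 7.03 V_SD² − 17.73 V_SD + 4.81 = 0, giving V_SD = 0.309 V (the root below V_ov).
I_D = (4.81 − 0.309) / 12.9 = 0.349 mA.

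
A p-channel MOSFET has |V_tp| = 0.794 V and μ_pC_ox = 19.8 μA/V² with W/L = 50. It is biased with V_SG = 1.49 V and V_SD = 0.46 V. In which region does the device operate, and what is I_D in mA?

Triode; I_D = 0.212 mA

k_p = μ_pC_ox · (W/L) = 0.99 mA/V².
V_ov = V_SG − |V_tp| = 1.49 − 0.794 = 0.696 V.
Since V_SD = 0.46 V < V_ov = 0.696 V, the device is in the triode region.
I_D = k_p [V_ov · V_SD − ½ V_SD²] = 0.99 × [0.696 × 0.46 − 0.5 × 0.46²] = 0.212 mA.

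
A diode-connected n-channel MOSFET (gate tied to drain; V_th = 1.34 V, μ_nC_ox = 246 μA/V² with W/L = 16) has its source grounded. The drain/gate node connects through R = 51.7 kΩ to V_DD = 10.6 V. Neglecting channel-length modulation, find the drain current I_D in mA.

With gate tied to drain, V_GS = V_DS ≥ V_GS − V_th, so the device is in saturation.
k_n = μ_nC_ox · (W/L) = 3.936 mA/V².
KCL at the drain: ½ k_n (V_GS − V_th)² = (V_DD − V_GS)/R.
Let x = V_GS − 1.34. Then 102 x² + x − 9.26 = 0, giving x = 0.297 V (positive root), so V_GS = 1.64 V.
I_D = (V_DD − V_GS)/R = (10.6 − 1.64) / 51.7 = 0.173 mA.

I_D = 0.173 mA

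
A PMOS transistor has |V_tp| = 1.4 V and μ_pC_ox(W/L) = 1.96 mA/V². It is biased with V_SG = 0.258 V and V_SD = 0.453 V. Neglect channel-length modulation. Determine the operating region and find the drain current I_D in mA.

Cutoff; I_D = 0 mA

V_SG = 0.258 V < |V_tp| = 1.4 V, so the transistor is in cutoff.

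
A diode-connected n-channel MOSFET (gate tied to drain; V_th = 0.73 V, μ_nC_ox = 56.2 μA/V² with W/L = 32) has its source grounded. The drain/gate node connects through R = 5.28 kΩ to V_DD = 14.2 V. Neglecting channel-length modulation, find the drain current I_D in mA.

With gate tied to drain, V_GS = V_DS ≥ V_GS − V_th, so the device is in saturation.
k_n = μ_nC_ox · (W/L) = 1.798 mA/V².
KCL at the drain: ½ k_n (V_GS − V_th)² = (V_DD − V_GS)/R.
Let x = V_GS − 0.73. Then 4.75 x² + x − 13.47 = 0, giving x = 1.58 V (positive root), so V_GS = 2.31 V.
I_D = (V_DD − V_GS)/R = (14.2 − 2.31) / 5.28 = 2.25 mA.

I_D = 2.25 mA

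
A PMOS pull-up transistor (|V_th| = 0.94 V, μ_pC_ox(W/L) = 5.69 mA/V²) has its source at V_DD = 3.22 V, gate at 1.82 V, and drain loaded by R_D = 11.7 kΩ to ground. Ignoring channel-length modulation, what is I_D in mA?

V_SG = V_DD − V_G = 3.22 − 1.82 = 1.4 V, so V_ov = 1.4 − 0.94 = 0.46 V.
Assume saturation: I_D = ½ k_p V_ov² = 0.5 × 5.69 × 0.46² = 0.602 mA, giving V_SD = V_DD − I_D R_D = 3.22 − 0.602 × 11.7 = -3.82 V.
But -3.82 V < V_ov = 0.46 V, so the device is actually in triode.
In triode I_D = k_p[V_ov V_SD − ½ V_SD²] and I_D = (V_DD − V_SD)/R_D. Equating: 33.3 V_SD² − 31.62 V_SD + 3.22 = 0, giving V_SD = 0.116 V (the root below V_ov).
I_D = (3.22 − 0.116) / 11.7 = 0.265 mA.

I_D = 0.265 mA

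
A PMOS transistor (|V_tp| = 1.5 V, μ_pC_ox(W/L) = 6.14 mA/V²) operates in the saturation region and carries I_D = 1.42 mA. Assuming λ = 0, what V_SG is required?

V_SG = 2.18 V

In saturation I_D = ½ k_p (V_SG − |V_tp|)², so V_SG − |V_tp| = √(2 I_D / k_p) = √(2 × 1.42 / 6.14) = 0.68 V.
V_SG = 1.5 + 0.68 = 2.18 V.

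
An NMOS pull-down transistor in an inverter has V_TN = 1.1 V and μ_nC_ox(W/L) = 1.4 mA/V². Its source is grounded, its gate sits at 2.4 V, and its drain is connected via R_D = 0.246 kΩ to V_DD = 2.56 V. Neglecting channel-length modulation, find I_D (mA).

I_D = 1.18 mA

V_GS = V_G = 2.4 V, so V_ov = 2.4 − 1.1 = 1.3 V.
Assume saturation: I_D = ½ k_n V_ov² = 0.5 × 1.4 × 1.3² = 1.18 mA, giving V_DS = V_DD − I_D R_D = 2.56 − 1.18 × 0.246 = 2.27 V.
V_DS = 2.27 V ≥ V_ov = 1.3 V, confirming saturation.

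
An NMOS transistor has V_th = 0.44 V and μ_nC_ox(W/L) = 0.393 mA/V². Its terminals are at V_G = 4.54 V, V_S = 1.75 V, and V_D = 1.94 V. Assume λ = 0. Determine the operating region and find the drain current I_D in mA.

Triode; I_D = 0.168 mA

V_GS = V_G − V_S = 4.54 − 1.75 = 2.79 V; V_DS = V_D − V_S = 1.94 − 1.75 = 0.19 V.
V_ov = V_GS − V_th = 2.79 − 0.44 = 2.35 V.
Since V_DS = 0.19 V < V_ov = 2.35 V, the device is in the triode region.
I_D = k_n [V_ov · V_DS − ½ V_DS²] = 0.393 × [2.35 × 0.19 − 0.5 × 0.19²] = 0.168 mA.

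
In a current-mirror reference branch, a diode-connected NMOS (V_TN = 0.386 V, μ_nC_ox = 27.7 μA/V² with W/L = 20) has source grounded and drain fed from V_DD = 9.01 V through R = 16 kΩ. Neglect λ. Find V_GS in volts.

V_GS = 1.67 V

With gate tied to drain, V_GS = V_DS ≥ V_GS − V_TN, so the device is in saturation.
k_n = μ_nC_ox · (W/L) = 0.554 mA/V².
KCL at the drain: ½ k_n (V_GS − V_TN)² = (V_DD − V_GS)/R.
Let x = V_GS − 0.386. Then 4.43 x² + x − 8.624 = 0, giving x = 1.29 V (positive root), so V_GS = 1.67 V.
I_D = (V_DD − V_GS)/R = (9.01 − 1.67) / 16 = 0.459 mA.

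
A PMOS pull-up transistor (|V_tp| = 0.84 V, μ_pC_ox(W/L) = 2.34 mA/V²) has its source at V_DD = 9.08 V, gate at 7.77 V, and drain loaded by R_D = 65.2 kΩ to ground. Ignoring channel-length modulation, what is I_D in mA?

I_D = 0.137 mA

V_SG = V_DD − V_G = 9.08 − 7.77 = 1.31 V, so V_ov = 1.31 − 0.84 = 0.47 V.
Assume saturation: I_D = ½ k_p V_ov² = 0.5 × 2.34 × 0.47² = 0.258 mA, giving V_SD = V_DD − I_D R_D = 9.08 − 0.258 × 65.2 = -7.77 V.
But -7.77 V < V_ov = 0.47 V, so the device is actually in triode.
In triode I_D = k_p[V_ov V_SD − ½ V_SD²] and I_D = (V_DD − V_SD)/R_D. Equating: 76.3 V_SD² − 72.71 V_SD + 9.08 = 0, giving V_SD = 0.148 V (the root below V_ov).
I_D = (9.08 − 0.148) / 65.2 = 0.137 mA.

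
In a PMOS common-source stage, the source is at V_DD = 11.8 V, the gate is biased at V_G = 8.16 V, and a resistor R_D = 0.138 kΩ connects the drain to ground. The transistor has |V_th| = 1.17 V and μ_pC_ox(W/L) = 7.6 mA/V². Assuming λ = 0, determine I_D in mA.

I_D = 23.2 mA

V_SG = V_DD − V_G = 11.8 − 8.16 = 3.64 V, so V_ov = 3.64 − 1.17 = 2.47 V.
Assume saturation: I_D = ½ k_p V_ov² = 0.5 × 7.6 × 2.47² = 23.2 mA, giving V_SD = V_DD − I_D R_D = 11.8 − 23.2 × 0.138 = 8.6 V.
V_SD = 8.6 V ≥ V_ov = 2.47 V, confirming saturation.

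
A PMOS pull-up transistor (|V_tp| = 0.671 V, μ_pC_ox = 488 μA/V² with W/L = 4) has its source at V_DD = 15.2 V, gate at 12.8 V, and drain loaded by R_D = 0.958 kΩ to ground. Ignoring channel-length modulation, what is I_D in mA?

I_D = 2.92 mA

V_SG = V_DD − V_G = 15.2 − 12.8 = 2.4 V, so V_ov = 2.4 − 0.671 = 1.73 V.
k_p = μ_pC_ox · (W/L) = 1.952 mA/V².
Assume saturation: I_D = ½ k_p V_ov² = 0.5 × 1.952 × 1.73² = 2.92 mA, giving V_SD = V_DD − I_D R_D = 15.2 − 2.92 × 0.958 = 12.4 V.
V_SD = 12.4 V ≥ V_ov = 1.73 V, confirming saturation.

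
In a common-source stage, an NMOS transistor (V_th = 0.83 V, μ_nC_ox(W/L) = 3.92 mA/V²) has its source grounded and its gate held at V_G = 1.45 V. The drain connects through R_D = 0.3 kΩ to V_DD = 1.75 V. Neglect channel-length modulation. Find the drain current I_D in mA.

I_D = 0.753 mA

V_GS = V_G = 1.45 V, so V_ov = 1.45 − 0.83 = 0.62 V.
Assume saturation: I_D = ½ k_n V_ov² = 0.5 × 3.92 × 0.62² = 0.753 mA, giving V_DS = V_DD − I_D R_D = 1.75 − 0.753 × 0.3 = 1.52 V.
V_DS = 1.52 V ≥ V_ov = 0.62 V, confirming saturation.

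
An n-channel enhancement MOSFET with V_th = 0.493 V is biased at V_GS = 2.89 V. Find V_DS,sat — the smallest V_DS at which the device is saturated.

The boundary between triode and saturation is V_DS = V_GS − V_th = V_ov.
V_ov = 2.89 − 0.493 = 2.4 V.

V_DS,sat = 2.40 V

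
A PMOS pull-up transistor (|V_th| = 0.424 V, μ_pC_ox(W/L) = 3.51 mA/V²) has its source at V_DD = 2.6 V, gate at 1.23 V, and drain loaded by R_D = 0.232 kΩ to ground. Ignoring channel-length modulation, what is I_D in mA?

I_D = 1.57 mA

V_SG = V_DD − V_G = 2.6 − 1.23 = 1.37 V, so V_ov = 1.37 − 0.424 = 0.946 V.
Assume saturation: I_D = ½ k_p V_ov² = 0.5 × 3.51 × 0.946² = 1.57 mA, giving V_SD = V_DD − I_D R_D = 2.6 − 1.57 × 0.232 = 2.24 V.
V_SD = 2.24 V ≥ V_ov = 0.946 V, confirming saturation.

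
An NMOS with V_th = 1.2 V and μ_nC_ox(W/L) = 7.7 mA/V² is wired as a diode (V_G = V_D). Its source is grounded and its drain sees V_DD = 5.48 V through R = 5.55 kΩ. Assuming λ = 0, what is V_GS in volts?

With gate tied to drain, V_GS = V_DS ≥ V_GS − V_th, so the device is in saturation.
KCL at the drain: ½ k_n (V_GS − V_th)² = (V_DD − V_GS)/R.
Let x = V_GS − 1.2. Then 21.4 x² + x − 4.28 = 0, giving x = 0.425 V (positive root), so V_GS = 1.62 V.
I_D = (V_DD − V_GS)/R = (5.48 − 1.62) / 5.55 = 0.695 mA.

V_GS = 1.62 V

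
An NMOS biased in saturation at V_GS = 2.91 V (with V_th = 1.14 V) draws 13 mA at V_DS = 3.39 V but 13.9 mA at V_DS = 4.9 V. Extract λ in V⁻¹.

λ = 0.0543 V⁻¹

With V_GS fixed, I_D ∝ (1 + λ V_DS) in saturation, so I_D2/I_D1 = (1 + λ V_DS2)/(1 + λ V_DS1).
13.9/13 = 1.069 = (1 + 4.9 λ)/(1 + 3.39 λ).
Solving: λ (I_D1 V_DS2 − I_D2 V_DS1) = I_D2 − I_D1, so λ = (13.9 − 13) / (13 × 4.9 − 13.9 × 3.39) = 0.9 / 16.6 = 0.0543 V⁻¹.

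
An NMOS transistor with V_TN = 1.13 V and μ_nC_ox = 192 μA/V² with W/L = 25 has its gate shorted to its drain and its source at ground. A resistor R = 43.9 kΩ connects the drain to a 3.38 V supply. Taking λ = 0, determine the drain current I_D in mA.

I_D = 0.0480 mA

With gate tied to drain, V_GS = V_DS ≥ V_GS − V_TN, so the device is in saturation.
k_n = μ_nC_ox · (W/L) = 4.8 mA/V².
KCL at the drain: ½ k_n (V_GS − V_TN)² = (V_DD − V_GS)/R.
Let x = V_GS − 1.13. Then 105 x² + x − 2.25 = 0, giving x = 0.141 V (positive root), so V_GS = 1.27 V.
I_D = (V_DD − V_GS)/R = (3.38 − 1.27) / 43.9 = 0.048 mA.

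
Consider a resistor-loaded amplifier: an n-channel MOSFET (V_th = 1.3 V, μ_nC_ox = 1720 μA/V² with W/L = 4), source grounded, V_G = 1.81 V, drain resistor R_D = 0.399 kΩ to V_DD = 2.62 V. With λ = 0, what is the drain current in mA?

V_GS = V_G = 1.81 V, so V_ov = 1.81 − 1.3 = 0.51 V.
k_n = μ_nC_ox · (W/L) = 6.88 mA/V².
Assume saturation: I_D = ½ k_n V_ov² = 0.5 × 6.88 × 0.51² = 0.895 mA, giving V_DS = V_DD − I_D R_D = 2.62 − 0.895 × 0.399 = 2.26 V.
V_DS = 2.26 V ≥ V_ov = 0.51 V, confirming saturation.

I_D = 0.895 mA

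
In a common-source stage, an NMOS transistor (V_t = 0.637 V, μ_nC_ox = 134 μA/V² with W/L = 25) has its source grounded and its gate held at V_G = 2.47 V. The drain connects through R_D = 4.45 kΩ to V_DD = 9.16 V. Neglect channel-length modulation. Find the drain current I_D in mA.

I_D = 1.98 mA

V_GS = V_G = 2.47 V, so V_ov = 2.47 − 0.637 = 1.83 V.
k_n = μ_nC_ox · (W/L) = 3.35 mA/V².
Assume saturation: I_D = ½ k_n V_ov² = 0.5 × 3.35 × 1.83² = 5.63 mA, giving V_DS = V_DD − I_D R_D = 9.16 − 5.63 × 4.45 = -15.9 V.
But -15.9 V < V_ov = 1.83 V, so the device is actually in triode.
In triode I_D = k_n[V_ov V_DS − ½ V_DS²] and I_D = (V_DD − V_DS)/R_D. Equating: 7.45 V_DS² − 28.33 V_DS + 9.16 = 0, giving V_DS = 0.357 V (the root below V_ov).
I_D = (9.16 − 0.357) / 4.45 = 1.98 mA.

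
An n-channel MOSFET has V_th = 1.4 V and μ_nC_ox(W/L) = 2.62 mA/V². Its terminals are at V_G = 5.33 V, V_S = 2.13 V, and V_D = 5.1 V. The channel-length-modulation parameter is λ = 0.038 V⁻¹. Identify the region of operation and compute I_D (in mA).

V_GS = V_G − V_S = 5.33 − 2.13 = 3.2 V; V_DS = V_D − V_S = 5.1 − 2.13 = 2.97 V.
V_ov = V_GS − V_th = 3.2 − 1.4 = 1.8 V.
Since V_DS = 2.97 V ≥ V_ov = 1.8 V, the device is in saturation.
I_D = ½ k_n V_ov² (1 + λ V_DS) = 0.5 × 2.62 × 1.8² × (1 + 0.038 × 2.97) = 4.72 mA.

Saturation; I_D = 4.72 mA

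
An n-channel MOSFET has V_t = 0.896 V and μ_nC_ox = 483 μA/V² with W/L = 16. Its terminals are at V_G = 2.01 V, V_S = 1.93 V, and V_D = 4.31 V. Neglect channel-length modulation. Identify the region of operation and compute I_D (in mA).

Cutoff; I_D = 0 mA

V_GS = V_G − V_S = 2.01 − 1.93 = 0.08 V; V_DS = V_D − V_S = 4.31 − 1.93 = 2.38 V.
V_GS = 0.08 V < V_t = 0.896 V, so the transistor is in cutoff.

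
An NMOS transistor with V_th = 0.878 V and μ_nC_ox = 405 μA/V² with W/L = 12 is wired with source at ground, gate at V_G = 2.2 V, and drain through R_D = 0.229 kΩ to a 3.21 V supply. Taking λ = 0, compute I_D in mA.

I_D = 4.25 mA

V_GS = V_G = 2.2 V, so V_ov = 2.2 − 0.878 = 1.32 V.
k_n = μ_nC_ox · (W/L) = 4.86 mA/V².
Assume saturation: I_D = ½ k_n V_ov² = 0.5 × 4.86 × 1.32² = 4.25 mA, giving V_DS = V_DD − I_D R_D = 3.21 − 4.25 × 0.229 = 2.24 V.
V_DS = 2.24 V ≥ V_ov = 1.32 V, confirming saturation.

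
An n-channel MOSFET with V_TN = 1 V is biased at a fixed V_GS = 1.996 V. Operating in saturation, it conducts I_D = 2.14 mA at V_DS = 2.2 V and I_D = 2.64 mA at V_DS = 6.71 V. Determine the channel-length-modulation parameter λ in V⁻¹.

λ = 0.0585 V⁻¹

With V_GS fixed, I_D ∝ (1 + λ V_DS) in saturation, so I_D2/I_D1 = (1 + λ V_DS2)/(1 + λ V_DS1).
2.64/2.14 = 1.234 = (1 + 6.71 λ)/(1 + 2.2 λ).
Solving: λ (I_D1 V_DS2 − I_D2 V_DS1) = I_D2 − I_D1, so λ = (2.64 − 2.14) / (2.14 × 6.71 − 2.64 × 2.2) = 0.5 / 8.55 = 0.0585 V⁻¹.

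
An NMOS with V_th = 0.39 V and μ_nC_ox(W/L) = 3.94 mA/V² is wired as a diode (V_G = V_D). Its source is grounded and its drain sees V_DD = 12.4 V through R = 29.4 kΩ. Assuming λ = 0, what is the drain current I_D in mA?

With gate tied to drain, V_GS = V_DS ≥ V_GS − V_th, so the device is in saturation.
KCL at the drain: ½ k_n (V_GS − V_th)² = (V_DD − V_GS)/R.
Let x = V_GS − 0.39. Then 57.9 x² + x − 12.01 = 0, giving x = 0.447 V (positive root), so V_GS = 0.837 V.
I_D = (V_DD − V_GS)/R = (12.4 − 0.837) / 29.4 = 0.393 mA.

I_D = 0.393 mA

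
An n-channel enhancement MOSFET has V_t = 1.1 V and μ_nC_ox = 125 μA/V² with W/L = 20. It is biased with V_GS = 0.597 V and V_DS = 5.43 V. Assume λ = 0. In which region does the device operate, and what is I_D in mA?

Cutoff; I_D = 0 mA

V_GS = 0.597 V < V_t = 1.1 V, so the transistor is in cutoff.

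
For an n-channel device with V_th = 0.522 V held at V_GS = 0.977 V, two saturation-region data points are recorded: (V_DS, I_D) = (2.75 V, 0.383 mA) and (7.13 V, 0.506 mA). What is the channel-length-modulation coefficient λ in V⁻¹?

λ = 0.0918 V⁻¹

With V_GS fixed, I_D ∝ (1 + λ V_DS) in saturation, so I_D2/I_D1 = (1 + λ V_DS2)/(1 + λ V_DS1).
0.506/0.383 = 1.321 = (1 + 7.13 λ)/(1 + 2.75 λ).
Solving: λ (I_D1 V_DS2 − I_D2 V_DS1) = I_D2 − I_D1, so λ = (0.506 − 0.383) / (0.383 × 7.13 − 0.506 × 2.75) = 0.123 / 1.34 = 0.0918 V⁻¹.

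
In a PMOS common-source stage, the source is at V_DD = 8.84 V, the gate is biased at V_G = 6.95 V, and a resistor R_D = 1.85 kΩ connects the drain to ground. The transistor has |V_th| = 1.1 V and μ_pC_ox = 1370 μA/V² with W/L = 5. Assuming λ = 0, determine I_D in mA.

V_SG = V_DD − V_G = 8.84 − 6.95 = 1.89 V, so V_ov = 1.89 − 1.1 = 0.79 V.
k_p = μ_pC_ox · (W/L) = 6.85 mA/V².
Assume saturation: I_D = ½ k_p V_ov² = 0.5 × 6.85 × 0.79² = 2.14 mA, giving V_SD = V_DD − I_D R_D = 8.84 − 2.14 × 1.85 = 4.89 V.
V_SD = 4.89 V ≥ V_ov = 0.79 V, confirming saturation.

I_D = 2.14 mA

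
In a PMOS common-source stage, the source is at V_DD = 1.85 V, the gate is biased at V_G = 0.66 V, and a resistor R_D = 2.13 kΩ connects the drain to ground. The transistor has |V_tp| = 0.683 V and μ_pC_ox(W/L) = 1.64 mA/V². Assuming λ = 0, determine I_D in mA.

V_SG = V_DD − V_G = 1.85 − 0.66 = 1.19 V, so V_ov = 1.19 − 0.683 = 0.507 V.
Assume saturation: I_D = ½ k_p V_ov² = 0.5 × 1.64 × 0.507² = 0.211 mA, giving V_SD = V_DD − I_D R_D = 1.85 − 0.211 × 2.13 = 1.4 V.
V_SD = 1.4 V ≥ V_ov = 0.507 V, confirming saturation.

I_D = 0.211 mA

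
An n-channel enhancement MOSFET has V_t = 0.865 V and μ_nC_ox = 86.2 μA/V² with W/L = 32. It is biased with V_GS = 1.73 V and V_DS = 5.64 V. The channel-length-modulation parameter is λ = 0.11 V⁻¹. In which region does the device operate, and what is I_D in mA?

Saturation; I_D = 1.67 mA

k_n = μ_nC_ox · (W/L) = 2.758 mA/V².
V_ov = V_GS − V_t = 1.73 − 0.865 = 0.865 V.
Since V_DS = 5.64 V ≥ V_ov = 0.865 V, the device is in saturation.
I_D = ½ k_n V_ov² (1 + λ V_DS) = 0.5 × 2.758 × 0.865² × (1 + 0.11 × 5.64) = 1.67 mA.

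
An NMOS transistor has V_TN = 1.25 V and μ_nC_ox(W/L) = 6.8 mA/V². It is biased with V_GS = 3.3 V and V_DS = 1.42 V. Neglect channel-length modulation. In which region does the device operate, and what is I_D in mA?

V_ov = V_GS − V_TN = 3.3 − 1.25 = 2.05 V.
Since V_DS = 1.42 V < V_ov = 2.05 V, the device is in the triode region.
I_D = k_n [V_ov · V_DS − ½ V_DS²] = 6.8 × [2.05 × 1.42 − 0.5 × 1.42²] = 12.9 mA.

Triode; I_D = 12.9 mA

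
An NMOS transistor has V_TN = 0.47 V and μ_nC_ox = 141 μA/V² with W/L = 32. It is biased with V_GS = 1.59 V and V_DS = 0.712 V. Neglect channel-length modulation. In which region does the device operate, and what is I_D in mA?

k_n = μ_nC_ox · (W/L) = 4.512 mA/V².
V_ov = V_GS − V_TN = 1.59 − 0.47 = 1.12 V.
Since V_DS = 0.712 V < V_ov = 1.12 V, the device is in the triode region.
I_D = k_n [V_ov · V_DS − ½ V_DS²] = 4.512 × [1.12 × 0.712 − 0.5 × 0.712²] = 2.45 mA.

Triode; I_D = 2.45 mA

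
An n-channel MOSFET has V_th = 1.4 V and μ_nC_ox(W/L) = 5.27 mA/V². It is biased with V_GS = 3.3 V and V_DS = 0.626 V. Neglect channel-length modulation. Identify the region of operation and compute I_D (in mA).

Triode; I_D = 5.24 mA

V_ov = V_GS − V_th = 3.3 − 1.4 = 1.9 V.
Since V_DS = 0.626 V < V_ov = 1.9 V, the device is in the triode region.
I_D = k_n [V_ov · V_DS − ½ V_DS²] = 5.27 × [1.9 × 0.626 − 0.5 × 0.626²] = 5.24 mA.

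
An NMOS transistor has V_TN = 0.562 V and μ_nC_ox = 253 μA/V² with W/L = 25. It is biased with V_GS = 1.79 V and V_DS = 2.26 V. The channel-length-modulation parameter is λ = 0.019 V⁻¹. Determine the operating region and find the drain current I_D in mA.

k_n = μ_nC_ox · (W/L) = 6.325 mA/V².
V_ov = V_GS − V_TN = 1.79 − 0.562 = 1.23 V.
Since V_DS = 2.26 V ≥ V_ov = 1.23 V, the device is in saturation.
I_D = ½ k_n V_ov² (1 + λ V_DS) = 0.5 × 6.325 × 1.23² × (1 + 0.019 × 2.26) = 4.97 mA.

Saturation; I_D = 4.97 mA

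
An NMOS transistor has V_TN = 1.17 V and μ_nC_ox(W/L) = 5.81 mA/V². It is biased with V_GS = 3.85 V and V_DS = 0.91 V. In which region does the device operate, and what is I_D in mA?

Triode; I_D = 11.8 mA

V_ov = V_GS − V_TN = 3.85 − 1.17 = 2.68 V.
Since V_DS = 0.91 V < V_ov = 2.68 V, the device is in the triode region.
I_D = k_n [V_ov · V_DS − ½ V_DS²] = 5.81 × [2.68 × 0.91 − 0.5 × 0.91²] = 11.8 mA.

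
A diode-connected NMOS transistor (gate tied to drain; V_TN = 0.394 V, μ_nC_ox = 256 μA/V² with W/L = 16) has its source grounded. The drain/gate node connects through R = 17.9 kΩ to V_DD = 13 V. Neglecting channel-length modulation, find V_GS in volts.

V_GS = 0.967 V

With gate tied to drain, V_GS = V_DS ≥ V_GS − V_TN, so the device is in saturation.
k_n = μ_nC_ox · (W/L) = 4.096 mA/V².
KCL at the drain: ½ k_n (V_GS − V_TN)² = (V_DD − V_GS)/R.
Let x = V_GS − 0.394. Then 36.7 x² + x − 12.61 = 0, giving x = 0.573 V (positive root), so V_GS = 0.967 V.
I_D = (V_DD − V_GS)/R = (13 − 0.967) / 17.9 = 0.672 mA.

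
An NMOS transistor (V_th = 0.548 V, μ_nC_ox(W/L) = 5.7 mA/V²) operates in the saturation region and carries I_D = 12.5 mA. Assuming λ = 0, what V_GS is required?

In saturation I_D = ½ k_n (V_GS − V_th)², so V_GS − V_th = √(2 I_D / k_n) = √(2 × 12.5 / 5.7) = 2.09 V.
V_GS = 0.548 + 2.09 = 2.64 V.

V_GS = 2.64 V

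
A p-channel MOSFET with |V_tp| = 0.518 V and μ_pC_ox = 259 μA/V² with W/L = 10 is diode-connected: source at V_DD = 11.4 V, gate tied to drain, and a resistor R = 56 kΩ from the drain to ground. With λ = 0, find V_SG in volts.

V_SG = 0.899 V

With gate tied to drain, V_SG = V_SD ≥ V_SG − |V_tp|, so the device is in saturation.
k_p = μ_pC_ox · (W/L) = 2.59 mA/V².
KCL at the drain: ½ k_p (V_SG − |V_tp|)² = (V_DD − V_SG)/R.
Let x = V_SG − 0.518. Then 72.5 x² + x − 10.88 = 0, giving x = 0.381 V (positive root), so V_SG = 0.899 V.
I_D = (V_DD − V_SG)/R = (11.4 − 0.899) / 56 = 0.188 mA.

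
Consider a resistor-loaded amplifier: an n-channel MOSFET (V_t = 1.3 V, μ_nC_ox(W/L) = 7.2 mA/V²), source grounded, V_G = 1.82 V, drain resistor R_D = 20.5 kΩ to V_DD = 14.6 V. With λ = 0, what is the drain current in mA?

I_D = 0.700 mA

V_GS = V_G = 1.82 V, so V_ov = 1.82 − 1.3 = 0.52 V.
Assume saturation: I_D = ½ k_n V_ov² = 0.5 × 7.2 × 0.52² = 0.973 mA, giving V_DS = V_DD − I_D R_D = 14.6 − 0.973 × 20.5 = -5.36 V.
But -5.36 V < V_ov = 0.52 V, so the device is actually in triode.
In triode I_D = k_n[V_ov V_DS − ½ V_DS²] and I_D = (V_DD − V_DS)/R_D. Equating: 73.8 V_DS² − 77.75 V_DS + 14.6 = 0, giving V_DS = 0.245 V (the root below V_ov).
I_D = (14.6 − 0.245) / 20.5 = 0.7 mA.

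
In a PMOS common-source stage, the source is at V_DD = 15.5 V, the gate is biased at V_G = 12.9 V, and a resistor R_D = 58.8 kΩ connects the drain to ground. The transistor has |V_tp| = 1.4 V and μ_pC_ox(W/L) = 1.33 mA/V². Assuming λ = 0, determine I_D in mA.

V_SG = V_DD − V_G = 15.5 − 12.9 = 2.6 V, so V_ov = 2.6 − 1.4 = 1.2 V.
Assume saturation: I_D = ½ k_p V_ov² = 0.5 × 1.33 × 1.2² = 0.958 mA, giving V_SD = V_DD − I_D R_D = 15.5 − 0.958 × 58.8 = -40.8 V.
But -40.8 V < V_ov = 1.2 V, so the device is actually in triode.
In triode I_D = k_p[V_ov V_SD − ½ V_SD²] and I_D = (V_DD − V_SD)/R_D. Equating: 39.1 V_SD² − 94.84 V_SD + 15.5 = 0, giving V_SD = 0.176 V (the root below V_ov).
I_D = (15.5 − 0.176) / 58.8 = 0.261 mA.

I_D = 0.261 mA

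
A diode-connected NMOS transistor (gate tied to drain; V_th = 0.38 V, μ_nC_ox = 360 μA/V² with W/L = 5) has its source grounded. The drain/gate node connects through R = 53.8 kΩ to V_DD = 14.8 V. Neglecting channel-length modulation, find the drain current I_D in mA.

I_D = 0.258 mA

With gate tied to drain, V_GS = V_DS ≥ V_GS − V_th, so the device is in saturation.
k_n = μ_nC_ox · (W/L) = 1.8 mA/V².
KCL at the drain: ½ k_n (V_GS − V_th)² = (V_DD − V_GS)/R.
Let x = V_GS − 0.38. Then 48.4 x² + x − 14.42 = 0, giving x = 0.535 V (positive root), so V_GS = 0.915 V.
I_D = (V_DD − V_GS)/R = (14.8 − 0.915) / 53.8 = 0.258 mA.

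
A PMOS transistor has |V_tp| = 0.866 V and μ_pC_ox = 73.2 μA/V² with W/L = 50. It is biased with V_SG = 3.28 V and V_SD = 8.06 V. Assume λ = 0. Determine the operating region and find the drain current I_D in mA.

k_p = μ_pC_ox · (W/L) = 3.66 mA/V².
V_ov = V_SG − |V_tp| = 3.28 − 0.866 = 2.41 V.
Since V_SD = 8.06 V ≥ V_ov = 2.41 V, the device is in saturation.
I_D = ½ k_p V_ov² = 0.5 × 3.66 × 2.41² = 10.7 mA.

Saturation; I_D = 10.7 mA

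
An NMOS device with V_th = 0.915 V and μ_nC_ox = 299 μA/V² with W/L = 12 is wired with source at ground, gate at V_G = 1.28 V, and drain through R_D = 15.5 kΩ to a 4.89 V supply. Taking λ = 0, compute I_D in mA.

V_GS = V_G = 1.28 V, so V_ov = 1.28 − 0.915 = 0.365 V.
k_n = μ_nC_ox · (W/L) = 3.588 mA/V².
Assume saturation: I_D = ½ k_n V_ov² = 0.5 × 3.588 × 0.365² = 0.239 mA, giving V_DS = V_DD − I_D R_D = 4.89 − 0.239 × 15.5 = 1.19 V.
V_DS = 1.19 V ≥ V_ov = 0.365 V, confirming saturation.

I_D = 0.239 mA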